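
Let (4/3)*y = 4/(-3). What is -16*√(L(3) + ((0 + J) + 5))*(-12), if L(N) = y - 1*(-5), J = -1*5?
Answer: 384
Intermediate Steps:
J = -5
y = -1 (y = 3*(4/(-3))/4 = 3*(4*(-⅓))/4 = (¾)*(-4/3) = -1)
L(N) = 4 (L(N) = -1 - 1*(-5) = -1 + 5 = 4)
-16*√(L(3) + ((0 + J) + 5))*(-12) = -16*√(4 + ((0 - 5) + 5))*(-12) = -16*√(4 + (-5 + 5))*(-12) = -16*√(4 + 0)*(-12) = -16*√4*(-12) = -16*2*(-12) = -32*(-12) = 384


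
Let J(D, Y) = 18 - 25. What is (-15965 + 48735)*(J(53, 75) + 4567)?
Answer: 149431200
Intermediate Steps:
J(D, Y) = -7
(-15965 + 48735)*(J(53, 75) + 4567) = (-15965 + 48735)*(-7 + 4567) = 32770*4560 = 149431200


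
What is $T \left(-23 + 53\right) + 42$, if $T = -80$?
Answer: $-2358$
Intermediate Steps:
$T \left(-23 + 53\right) + 42 = - 80 \left(-23 + 53\right) + 42 = \left(-80\right) 30 + 42 = -2400 + 42 = -2358$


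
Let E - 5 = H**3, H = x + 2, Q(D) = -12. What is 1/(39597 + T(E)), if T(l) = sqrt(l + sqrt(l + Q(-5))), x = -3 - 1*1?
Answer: 1/(39597 + sqrt(-3 + I*sqrt(15))) ≈ 2.5254e-5 - 1.3e-9*I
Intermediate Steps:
x = -4 (x = -3 - 1 = -4)
H = -2 (H = -4 + 2 = -2)
E = -3 (E = 5 + (-2)**3 = 5 - 8 = -3)
T(l) = sqrt(l + sqrt(-12 + l)) (T(l) = sqrt(l + sqrt(l - 12)) = sqrt(l + sqrt(-12 + l)))
1/(39597 + T(E)) = 1/(39597 + sqrt(-3 + sqrt(-12 - 3))) = 1/(39597 + sqrt(-3 + sqrt(-15))) = 1/(39597 + sqrt(-3 + I*sqrt(15)))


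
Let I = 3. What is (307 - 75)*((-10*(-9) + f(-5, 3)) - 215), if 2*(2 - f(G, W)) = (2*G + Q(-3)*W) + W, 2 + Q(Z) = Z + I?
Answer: -27028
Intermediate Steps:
Q(Z) = 1 + Z (Q(Z) = -2 + (Z + 3) = -2 + (3 + Z) = 1 + Z)
f(G, W) = 2 + W/2 - G (f(G, W) = 2 - ((2*G + (1 - 3)*W) + W)/2 = 2 - ((2*G - 2*W) + W)/2 = 2 - ((-2*W + 2*G) + W)/2 = 2 - (-W + 2*G)/2 = 2 + (W/2 - G) = 2 + W/2 - G)
(307 - 75)*((-10*(-9) + f(-5, 3)) - 215) = (307 - 75)*((-10*(-9) + (2 + (½)*3 - 1*(-5))) - 215) = 232*((90 + (2 + 3/2 + 5)) - 215) = 232*((90 + 17/2) - 215) = 232*(197/2 - 215) = 232*(-233/2) = -27028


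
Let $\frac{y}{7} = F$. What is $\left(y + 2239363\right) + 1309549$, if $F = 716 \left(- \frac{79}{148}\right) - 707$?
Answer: $\frac{131027644}{37} \approx 3.5413 \cdot 10^{6}$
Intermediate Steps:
$F = - \frac{40300}{37}$ ($F = 716 \left(\left(-79\right) \frac{1}{148}\right) - 707 = 716 \left(- \frac{79}{148}\right) - 707 = - \frac{14141}{37} - 707 = - \frac{40300}{37} \approx -1089.2$)
$y = - \frac{282100}{37}$ ($y = 7 \left(- \frac{40300}{37}\right) = - \frac{282100}{37} \approx -7624.3$)
$\left(y + 2239363\right) + 1309549 = \left(- \frac{282100}{37} + 2239363\right) + 1309549 = \frac{82574331}{37} + 1309549 = \frac{131027644}{37}$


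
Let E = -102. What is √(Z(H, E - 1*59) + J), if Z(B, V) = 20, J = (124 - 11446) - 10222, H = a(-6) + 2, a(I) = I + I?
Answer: 2*I*√5381 ≈ 146.71*I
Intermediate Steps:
a(I) = 2*I
H = -10 (H = 2*(-6) + 2 = -12 + 2 = -10)
J = -21544 (J = -11322 - 10222 = -21544)
√(Z(H, E - 1*59) + J) = √(20 - 21544) = √(-21524) = 2*I*√5381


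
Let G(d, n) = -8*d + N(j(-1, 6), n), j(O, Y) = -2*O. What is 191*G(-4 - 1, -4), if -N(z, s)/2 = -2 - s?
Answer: 6876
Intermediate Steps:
N(z, s) = 4 + 2*s (N(z, s) = -2*(-2 - s) = 4 + 2*s)
G(d, n) = 4 - 8*d + 2*n (G(d, n) = -8*d + (4 + 2*n) = 4 - 8*d + 2*n)
191*G(-4 - 1, -4) = 191*(4 - 8*(-4 - 1) + 2*(-4)) = 191*(4 - 8*(-5) - 8) = 191*(4 + 40 - 8) = 191*36 = 6876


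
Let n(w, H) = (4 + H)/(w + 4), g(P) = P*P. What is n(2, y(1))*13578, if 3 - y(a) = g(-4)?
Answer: -20367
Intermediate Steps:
g(P) = P**2
y(a) = -13 (y(a) = 3 - 1*(-4)**2 = 3 - 1*16 = 3 - 16 = -13)
n(w, H) = (4 + H)/(4 + w)
n(2, y(1))*13578 = ((4 - 13)/(4 + 2))*13578 = (-9/6)*13578 = ((1/6)*(-9))*13578 = -3/2*13578 = -20367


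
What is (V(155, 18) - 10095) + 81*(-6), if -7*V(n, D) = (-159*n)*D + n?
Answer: 369388/7 ≈ 52770.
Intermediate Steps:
V(n, D) = -n/7 + 159*D*n/7 (V(n, D) = -((-159*n)*D + n)/7 = -(-159*D*n + n)/7 = -(n - 159*D*n)/7 = -n/7 + 159*D*n/7)
(V(155, 18) - 10095) + 81*(-6) = ((⅐)*155*(-1 + 159*18) - 10095) + 81*(-6) = ((⅐)*155*(-1 + 2862) - 10095) - 486 = ((⅐)*155*2861 - 10095) - 486 = (443455/7 - 10095) - 486 = 372790/7 - 486 = 369388/7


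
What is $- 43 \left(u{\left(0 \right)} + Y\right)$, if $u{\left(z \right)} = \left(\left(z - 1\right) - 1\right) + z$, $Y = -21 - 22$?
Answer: $1935$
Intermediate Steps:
$Y = -43$ ($Y = -21 - 22 = -43$)
$u{\left(z \right)} = -2 + 2 z$ ($u{\left(z \right)} = \left(\left(-1 + z\right) - 1\right) + z = \left(-2 + z\right) + z = -2 + 2 z$)
$- 43 \left(u{\left(0 \right)} + Y\right) = - 43 \left(\left(-2 + 2 \cdot 0\right) - 43\right) = - 43 \left(\left(-2 + 0\right) - 43\right) = - 43 \left(-2 - 43\right) = \left(-43\right) \left(-45\right) = 1935$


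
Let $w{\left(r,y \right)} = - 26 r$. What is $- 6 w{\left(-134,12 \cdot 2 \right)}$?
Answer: $-20904$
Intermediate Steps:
$- 6 w{\left(-134,12 \cdot 2 \right)} = - 6 \left(\left(-26\right) \left(-134\right)\right) = \left(-6\right) 3484 = -20904$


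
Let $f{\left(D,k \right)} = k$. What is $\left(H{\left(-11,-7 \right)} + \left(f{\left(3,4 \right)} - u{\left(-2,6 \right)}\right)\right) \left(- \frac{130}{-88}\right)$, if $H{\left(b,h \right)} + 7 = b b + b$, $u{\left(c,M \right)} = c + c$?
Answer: $\frac{7215}{44} \approx 163.98$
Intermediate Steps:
$u{\left(c,M \right)} = 2 c$
$H{\left(b,h \right)} = -7 + b + b^{2}$ ($H{\left(b,h \right)} = -7 + \left(b b + b\right) = -7 + \left(b^{2} + b\right) = -7 + \left(b + b^{2}\right) = -7 + b + b^{2}$)
$\left(H{\left(-11,-7 \right)} + \left(f{\left(3,4 \right)} - u{\left(-2,6 \right)}\right)\right) \left(- \frac{130}{-88}\right) = \left(\left(-7 - 11 + \left(-11\right)^{2}\right) + \left(4 - 2 \left(-2\right)\right)\right) \left(- \frac{130}{-88}\right) = \left(\left(-7 - 11 + 121\right) + \left(4 - -4\right)\right) \left(\left(-130\right) \left(- \frac{1}{88}\right)\right) = \left(103 + \left(4 + 4\right)\right) \frac{65}{44} = \left(103 + 8\right) \frac{65}{44} = 111 \cdot \frac{65}{44} = \frac{7215}{44}$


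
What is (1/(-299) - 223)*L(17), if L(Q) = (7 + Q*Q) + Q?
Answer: -20870214/299 ≈ -69800.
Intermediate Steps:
L(Q) = 7 + Q + Q² (L(Q) = (7 + Q²) + Q = 7 + Q + Q²)
(1/(-299) - 223)*L(17) = (1/(-299) - 223)*(7 + 17 + 17²) = (-1/299 - 223)*(7 + 17 + 289) = -66678/299*313 = -20870214/299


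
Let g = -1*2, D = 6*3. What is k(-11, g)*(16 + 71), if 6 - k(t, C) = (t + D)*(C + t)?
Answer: 8439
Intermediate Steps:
D = 18
g = -2
k(t, C) = 6 - (18 + t)*(C + t) (k(t, C) = 6 - (t + 18)*(C + t) = 6 - (18 + t)*(C + t))
k(-11, g)*(16 + 71) = (6 - 1*(-11)² - 18*(-2) - 18*(-11) - 1*(-2)*(-11))*(16 + 71) = (6 - 1*121 + 36 + 198 - 22)*87 = (6 - 121 + 36 + 198 - 22)*87 = 97*87 = 8439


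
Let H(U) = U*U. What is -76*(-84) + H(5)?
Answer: 6409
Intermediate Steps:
H(U) = U²
-76*(-84) + H(5) = -76*(-84) + 5² = 6384 + 25 = 6409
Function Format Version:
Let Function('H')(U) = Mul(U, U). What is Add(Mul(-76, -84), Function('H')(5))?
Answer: 6409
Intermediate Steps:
Function('H')(U) = Pow(U, 2)
Add(Mul(-76, -84), Function('H')(5)) = Add(Mul(-76, -84), Pow(5, 2)) = Add(6384, 25) = 6409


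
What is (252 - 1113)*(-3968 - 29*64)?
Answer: 5014464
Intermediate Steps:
(252 - 1113)*(-3968 - 29*64) = -861*(-3968 - 1856) = -861*(-5824) = 5014464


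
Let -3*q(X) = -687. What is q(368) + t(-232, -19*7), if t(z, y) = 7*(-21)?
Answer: 82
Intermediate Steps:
q(X) = 229 (q(X) = -⅓*(-687) = 229)
t(z, y) = -147
q(368) + t(-232, -19*7) = 229 - 147 = 82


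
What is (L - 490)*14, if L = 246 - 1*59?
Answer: -4242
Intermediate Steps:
L = 187 (L = 246 - 59 = 187)
(L - 490)*14 = (187 - 490)*14 = -303*14 = -4242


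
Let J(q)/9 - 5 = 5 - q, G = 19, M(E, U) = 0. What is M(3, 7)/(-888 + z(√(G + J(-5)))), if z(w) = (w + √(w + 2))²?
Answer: 0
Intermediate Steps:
J(q) = 90 - 9*q (J(q) = 45 + 9*(5 - q) = 45 + (45 - 9*q) = 90 - 9*q)
z(w) = (w + √(2 + w))²
M(3, 7)/(-888 + z(√(G + J(-5)))) = 0/(-888 + (√(19 + (90 - 9*(-5))) + √(2 + √(19 + (90 - 9*(-5)))))²) = 0/(-888 + (√(19 + (90 + 45)) + √(2 + √(19 + (90 + 45))))²) = 0/(-888 + (√(19 + 135) + √(2 + √(19 + 135)))²) = 0/(-888 + (√154 + √(2 + √154))²) = 0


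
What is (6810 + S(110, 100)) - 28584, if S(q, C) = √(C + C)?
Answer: -21774 + 10*√2 ≈ -21760.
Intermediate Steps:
S(q, C) = √2*√C (S(q, C) = √(2*C) = √2*√C)
(6810 + S(110, 100)) - 28584 = (6810 + √2*√100) - 28584 = (6810 + √2*10) - 28584 = (6810 + 10*√2) - 28584 = -21774 + 10*√2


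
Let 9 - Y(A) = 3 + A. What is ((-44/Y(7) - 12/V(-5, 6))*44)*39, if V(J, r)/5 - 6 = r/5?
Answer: 74932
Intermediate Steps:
V(J, r) = 30 + r (V(J, r) = 30 + 5*(r/5) = 30 + r)
Y(A) = 6 - A (Y(A) = 9 - (3 + A) = 9 + (-3 - A) = 6 - A)
((-44/Y(7) - 12/V(-5, 6))*44)*39 = ((-44/(6 - 1*7) - 12/(30 + 6))*44)*39 = ((-44/(6 - 7) - 12/36)*44)*39 = ((-44/(-1) - 12*1/36)*44)*39 = ((-44*(-1) - ⅓)*44)*39 = ((44 - ⅓)*44)*39 = ((131/3)*44)*39 = (5764/3)*39 = 74932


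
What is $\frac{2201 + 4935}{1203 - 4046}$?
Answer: $- \frac{7136}{2843} \approx -2.51$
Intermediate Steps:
$\frac{2201 + 4935}{1203 - 4046} = \frac{7136}{-2843} = 7136 \left(- \frac{1}{2843}\right) = - \frac{7136}{2843}$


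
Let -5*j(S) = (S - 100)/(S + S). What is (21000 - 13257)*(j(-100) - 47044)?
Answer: -1821316203/5 ≈ -3.6426e+8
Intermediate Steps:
j(S) = -(-100 + S)/(10*S) (j(S) = -(S - 100)/(5*(S + S)) = -(-100 + S)/(5*(2*S)) = -(-100 + S)*1/(2*S)/5 = -(-100 + S)/(10*S))
(21000 - 13257)*(j(-100) - 47044) = (21000 - 13257)*((⅒)*(100 - 1*(-100))/(-100) - 47044) = 7743*((⅒)*(-1/100)*(100 + 100) - 47044) = 7743*((⅒)*(-1/100)*200 - 47044) = 7743*(-⅕ - 47044) = 7743*(-235221/5) = -1821316203/5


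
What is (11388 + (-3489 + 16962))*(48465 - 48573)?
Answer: -2684988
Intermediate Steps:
(11388 + (-3489 + 16962))*(48465 - 48573) = (11388 + 13473)*(-108) = 24861*(-108) = -2684988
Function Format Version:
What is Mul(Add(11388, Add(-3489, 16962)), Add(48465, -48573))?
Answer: -2684988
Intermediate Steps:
Mul(Add(11388, Add(-3489, 16962)), Add(48465, -48573)) = Mul(Add(11388, 13473), -108) = Mul(24861, -108) = -2684988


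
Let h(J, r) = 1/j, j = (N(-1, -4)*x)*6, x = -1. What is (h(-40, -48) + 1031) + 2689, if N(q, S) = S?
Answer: 89281/24 ≈ 3720.0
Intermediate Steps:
j = 24 (j = -4*(-1)*6 = 4*6 = 24)
h(J, r) = 1/24
(h(-40, -48) + 1031) + 2689 = (1/24 + 1031) + 2689 = 24745/24 + 2689 = 89281/24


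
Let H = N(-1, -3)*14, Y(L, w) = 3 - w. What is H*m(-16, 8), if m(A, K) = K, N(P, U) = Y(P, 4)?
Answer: -112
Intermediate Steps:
N(P, U) = -1 (N(P, U) = 3 - 1*4 = 3 - 4 = -1)
H = -14 (H = -1*14 = -14)
H*m(-16, 8) = -14*8 = -112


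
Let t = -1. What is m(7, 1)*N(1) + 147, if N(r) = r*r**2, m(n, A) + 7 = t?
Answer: 139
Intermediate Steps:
m(n, A) = -8 (m(n, A) = -7 - 1 = -8)
N(r) = r**3
m(7, 1)*N(1) + 147 = -8*1**3 + 147 = -8*1 + 147 = -8 + 147 = 139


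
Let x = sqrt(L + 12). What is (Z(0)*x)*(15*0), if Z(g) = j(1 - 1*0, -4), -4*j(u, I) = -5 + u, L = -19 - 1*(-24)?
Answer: 0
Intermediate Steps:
L = 5 (L = -19 + 24 = 5)
j(u, I) = 5/4 - u/4 (j(u, I) = -(-5 + u)/4 = 5/4 - u/4)
Z(g) = 1 (Z(g) = 5/4 - (1 - 1*0)/4 = 5/4 - (1 + 0)/4 = 5/4 - 1/4*1 = 5/4 - 1/4 = 1)
x = sqrt(17) (x = sqrt(5 + 12) = sqrt(17) ≈ 4.1231)
(Z(0)*x)*(15*0) = (1*sqrt(17))*(15*0) = sqrt(17)*0 = 0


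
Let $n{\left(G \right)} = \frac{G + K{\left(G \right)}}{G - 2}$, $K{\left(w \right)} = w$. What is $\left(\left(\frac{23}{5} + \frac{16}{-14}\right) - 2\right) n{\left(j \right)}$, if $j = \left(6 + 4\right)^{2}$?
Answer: $\frac{1020}{343} \approx 2.9738$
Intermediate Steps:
$j = 100$ ($j = 10^{2} = 100$)
$n{\left(G \right)} = \frac{2 G}{-2 + G}$ ($n{\left(G \right)} = \frac{G + G}{G - 2} = \frac{2 G}{-2 + G}$)
$\left(\left(\frac{23}{5} + \frac{16}{-14}\right) - 2\right) n{\left(j \right)} = \left(\left(\frac{23}{5} + \frac{16}{-14}\right) - 2\right) 2 \cdot 100 \frac{1}{-2 + 100} = \left(\left(23 \cdot \frac{1}{5} + 16 \left(- \frac{1}{14}\right)\right) - 2\right) 2 \cdot 100 \cdot \frac{1}{98} = \left(\left(\frac{23}{5} - \frac{8}{7}\right) - 2\right) 2 \cdot 100 \cdot \frac{1}{98} = \left(\frac{121}{35} - 2\right) \frac{100}{49} = \frac{51}{35} \cdot \frac{100}{49} = \frac{1020}{343}$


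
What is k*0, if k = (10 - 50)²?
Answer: 0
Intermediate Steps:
k = 1600 (k = (-40)² = 1600)
k*0 = 1600*0 = 0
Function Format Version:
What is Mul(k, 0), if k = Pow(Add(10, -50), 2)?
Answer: 0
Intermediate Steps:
k = 1600 (k = Pow(-40, 2) = 1600)
Mul(k, 0) = Mul(1600, 0) = 0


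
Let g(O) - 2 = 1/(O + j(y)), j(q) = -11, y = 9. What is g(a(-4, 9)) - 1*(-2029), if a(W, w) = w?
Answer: 4061/2 ≈ 2030.5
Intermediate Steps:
g(O) = 2 + 1/(-11 + O) (g(O) = 2 + 1/(O - 11) = 2 + 1/(-11 + O))
g(a(-4, 9)) - 1*(-2029) = (-21 + 2*9)/(-11 + 9) - 1*(-2029) = (-21 + 18)/(-2) + 2029 = -½*(-3) + 2029 = 3/2 + 2029 = 4061/2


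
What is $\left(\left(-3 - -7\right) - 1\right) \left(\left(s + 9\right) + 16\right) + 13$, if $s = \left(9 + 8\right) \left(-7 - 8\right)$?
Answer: $-677$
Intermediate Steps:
$s = -255$ ($s = 17 \left(-15\right) = -255$)
$\left(\left(-3 - -7\right) - 1\right) \left(\left(s + 9\right) + 16\right) + 13 = \left(\left(-3 - -7\right) - 1\right) \left(\left(-255 + 9\right) + 16\right) + 13 = \left(\left(-3 + 7\right) - 1\right) \left(-246 + 16\right) + 13 = \left(4 - 1\right) \left(-230\right) + 13 = 3 \left(-230\right) + 13 = -690 + 13 = -677$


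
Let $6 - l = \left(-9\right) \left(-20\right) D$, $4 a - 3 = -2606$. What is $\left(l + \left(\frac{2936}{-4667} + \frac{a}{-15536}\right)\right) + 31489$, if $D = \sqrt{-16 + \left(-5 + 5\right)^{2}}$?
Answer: $\frac{9134200075177}{290026048} - 720 i \approx 31494.0 - 720.0 i$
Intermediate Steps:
$a = - \frac{2603}{4}$ ($a = \frac{3}{4} + \frac{1}{4} \left(-2606\right) = \frac{3}{4} - \frac{1303}{2} = - \frac{2603}{4} \approx -650.75$)
$D = 4 i$ ($D = \sqrt{-16 + 0^{2}} = \sqrt{-16 + 0} = \sqrt{-16} = 4 i \approx 4.0 i$)
$l = 6 - 720 i$ ($l = 6 - \left(-9\right) \left(-20\right) 4 i = 6 - 180 \cdot 4 i = 6 - 720 i \approx 6.0 - 720.0 i$)
$\left(l + \left(\frac{2936}{-4667} + \frac{a}{-15536}\right)\right) + 31489 = \left(\left(6 - 720 i\right) + \left(\frac{2936}{-4667} - \frac{2603}{4 \left(-15536\right)}\right)\right) + 31489 = \left(\left(6 - 720 i\right) + \left(2936 \left(- \frac{1}{4667}\right) - - \frac{2603}{62144}\right)\right) + 31489 = \left(\left(6 - 720 i\right) + \left(- \frac{2936}{4667} + \frac{2603}{62144}\right)\right) + 31489 = \left(\left(6 - 720 i\right) - \frac{170306583}{290026048}\right) + 31489 = \left(\frac{1569849705}{290026048} - 720 i\right) + 31489 = \frac{9134200075177}{290026048} - 720 i$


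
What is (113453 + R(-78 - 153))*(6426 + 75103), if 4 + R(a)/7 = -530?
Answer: 8944954235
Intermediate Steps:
R(a) = -3738 (R(a) = -28 + 7*(-530) = -28 - 3710 = -3738)
(113453 + R(-78 - 153))*(6426 + 75103) = (113453 - 3738)*(6426 + 75103) = 109715*81529 = 8944954235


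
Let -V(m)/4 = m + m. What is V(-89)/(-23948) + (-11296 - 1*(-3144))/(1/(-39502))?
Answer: 1927935559870/5987 ≈ 3.2202e+8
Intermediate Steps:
V(m) = -8*m (V(m) = -4*(m + m) = -8*m)
V(-89)/(-23948) + (-11296 - 1*(-3144))/(1/(-39502)) = -8*(-89)/(-23948) + (-11296 - 1*(-3144))/(1/(-39502)) = 712*(-1/23948) + (-11296 + 3144)/(-1/39502) = -178/5987 - 8152*(-39502) = -178/5987 + 322020304 = 1927935559870/5987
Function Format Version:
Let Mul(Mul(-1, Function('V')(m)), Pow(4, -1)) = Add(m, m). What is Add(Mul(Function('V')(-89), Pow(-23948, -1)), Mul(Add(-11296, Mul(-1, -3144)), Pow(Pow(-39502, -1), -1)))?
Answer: Rational(1927935559870, 5987) ≈ 3.2202e+8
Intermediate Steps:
Function('V')(m) = Mul(-8, m) (Function('V')(m) = Mul(-4, Add(m, m)) = Mul(-4, Mul(2, m)) = Mul(-8, m))
Add(Mul(Function('V')(-89), Pow(-23948, -1)), Mul(Add(-11296, Mul(-1, -3144)), Pow(Pow(-39502, -1), -1))) = Add(Mul(Mul(-8, -89), Pow(-23948, -1)), Mul(Add(-11296, Mul(-1, -3144)), Pow(Pow(-39502, -1), -1))) = Add(Mul(712, Rational(-1, 23948)), Mul(Add(-11296, 3144), Pow(Rational(-1, 39502), -1))) = Add(Rational(-178, 5987), Mul(-8152, -39502)) = Add(Rational(-178, 5987), 322020304) = Rational(1927935559870, 5987)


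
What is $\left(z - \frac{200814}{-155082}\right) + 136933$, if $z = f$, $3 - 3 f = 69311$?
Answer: $\frac{8826618284}{77541} \approx 1.1383 \cdot 10^{5}$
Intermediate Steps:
$f = - \frac{69308}{3}$ ($f = 1 - \frac{69311}{3} = - \frac{69308}{3} \approx -23103.0$)
$z = - \frac{69308}{3} \approx -23103.0$
$\left(z - \frac{200814}{-155082}\right) + 136933 = \left(- \frac{69308}{3} - \frac{200814}{-155082}\right) + 136933 = \left(- \frac{69308}{3} - - \frac{33469}{25847}\right) + 136933 = \left(- \frac{69308}{3} + \frac{33469}{25847}\right) + 136933 = - \frac{1791303469}{77541} + 136933 = \frac{8826618284}{77541}$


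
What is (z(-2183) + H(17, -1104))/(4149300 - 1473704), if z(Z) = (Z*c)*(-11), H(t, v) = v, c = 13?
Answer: 311065/2675596 ≈ 0.11626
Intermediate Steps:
z(Z) = -143*Z (z(Z) = (Z*13)*(-11) = (13*Z)*(-11) = -143*Z)
(z(-2183) + H(17, -1104))/(4149300 - 1473704) = (-143*(-2183) - 1104)/(4149300 - 1473704) = (312169 - 1104)/2675596 = 311065*(1/2675596) = 311065/2675596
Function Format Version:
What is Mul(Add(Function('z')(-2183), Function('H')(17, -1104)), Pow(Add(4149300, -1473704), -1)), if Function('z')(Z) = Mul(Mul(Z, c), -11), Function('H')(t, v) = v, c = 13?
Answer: Rational(311065, 2675596) ≈ 0.11626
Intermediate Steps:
Function('z')(Z) = Mul(-143, Z) (Function('z')(Z) = Mul(Mul(Z, 13), -11) = Mul(Mul(13, Z), -11) = Mul(-143, Z))
Mul(Add(Function('z')(-2183), Function('H')(17, -1104)), Pow(Add(4149300, -1473704), -1)) = Mul(Add(Mul(-143, -2183), -1104), Pow(Add(4149300, -1473704), -1)) = Mul(Add(312169, -1104), Pow(2675596, -1)) = Mul(311065, Rational(1, 2675596)) = Rational(311065, 2675596)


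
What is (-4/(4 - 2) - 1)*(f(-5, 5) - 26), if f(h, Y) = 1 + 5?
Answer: 60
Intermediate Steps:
f(h, Y) = 6
(-4/(4 - 2) - 1)*(f(-5, 5) - 26) = (-4/(4 - 2) - 1)*(6 - 26) = (-4/2 - 1)*(-20) = (-4*½ - 1)*(-20) = (-2 - 1)*(-20) = -3*(-20) = 60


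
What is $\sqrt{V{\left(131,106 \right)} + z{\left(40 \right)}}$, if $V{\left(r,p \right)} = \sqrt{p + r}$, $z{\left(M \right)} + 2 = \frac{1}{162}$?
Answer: $\frac{\sqrt{-646 + 324 \sqrt{237}}}{18} \approx 3.6607$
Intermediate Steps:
$z{\left(M \right)} = - \frac{323}{162}$ ($z{\left(M \right)} = -2 + \frac{1}{162} = - \frac{323}{162}$)
$\sqrt{V{\left(131,106 \right)} + z{\left(40 \right)}} = \sqrt{\sqrt{106 + 131} - \frac{323}{162}} = \sqrt{\sqrt{237} - \frac{323}{162}} = \sqrt{- \frac{323}{162} + \sqrt{237}}$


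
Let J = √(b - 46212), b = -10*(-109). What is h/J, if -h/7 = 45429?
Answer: 45429*I*√45122/6446 ≈ 1497.1*I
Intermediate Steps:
h = -318003 (h = -7*45429 = -318003)
b = 1090
J = I*√45122 (J = √(1090 - 46212) = √(-45122) = I*√45122 ≈ 212.42*I)
h/J = -318003*(-I*√45122/45122) = -(-45429)*I*√45122/6446 = 45429*I*√45122/6446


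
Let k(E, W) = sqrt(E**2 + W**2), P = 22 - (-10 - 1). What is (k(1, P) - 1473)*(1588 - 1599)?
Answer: 16203 - 11*sqrt(1090) ≈ 15840.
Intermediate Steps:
P = 33 (P = 22 - 1*(-11) = 22 + 11 = 33)
(k(1, P) - 1473)*(1588 - 1599) = (sqrt(1**2 + 33**2) - 1473)*(1588 - 1599) = (sqrt(1 + 1089) - 1473)*(-11) = (sqrt(1090) - 1473)*(-11) = (-1473 + sqrt(1090))*(-11) = 16203 - 11*sqrt(1090)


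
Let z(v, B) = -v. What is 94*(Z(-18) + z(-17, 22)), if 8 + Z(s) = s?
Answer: -846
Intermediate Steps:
Z(s) = -8 + s
94*(Z(-18) + z(-17, 22)) = 94*((-8 - 18) - 1*(-17)) = 94*(-26 + 17) = 94*(-9) = -846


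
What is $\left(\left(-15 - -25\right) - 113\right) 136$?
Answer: $-14008$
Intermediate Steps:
$\left(\left(-15 - -25\right) - 113\right) 136 = \left(\left(-15 + 25\right) - 113\right) 136 = \left(10 - 113\right) 136 = \left(-103\right) 136 = -14008$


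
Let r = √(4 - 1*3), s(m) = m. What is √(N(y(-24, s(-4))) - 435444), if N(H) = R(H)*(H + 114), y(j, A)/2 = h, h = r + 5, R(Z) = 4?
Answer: 2*I*√108735 ≈ 659.5*I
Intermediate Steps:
r = 1 (r = √(4 - 3) = √1 = 1)
h = 6 (h = 1 + 5 = 6)
y(j, A) = 12 (y(j, A) = 2*6 = 12)
N(H) = 456 + 4*H (N(H) = 4*(H + 114) = 4*(114 + H) = 456 + 4*H)
√(N(y(-24, s(-4))) - 435444) = √((456 + 4*12) - 435444) = √((456 + 48) - 435444) = √(504 - 435444) = √(-434940) = 2*I*√108735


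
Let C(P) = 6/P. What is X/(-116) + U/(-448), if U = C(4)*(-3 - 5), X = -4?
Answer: 199/3248 ≈ 0.061268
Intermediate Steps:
U = -12 (U = (6/4)*(-3 - 5) = (6*(¼))*(-8) = (3/2)*(-8) = -12)
X/(-116) + U/(-448) = -4/(-116) - 12/(-448) = -4*(-1/116) - 12*(-1/448) = 1/29 + 3/112 = 199/3248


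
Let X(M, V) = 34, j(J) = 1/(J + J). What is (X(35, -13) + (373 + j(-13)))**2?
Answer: 111957561/676 ≈ 1.6562e+5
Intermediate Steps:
j(J) = 1/(2*J)
(X(35, -13) + (373 + j(-13)))**2 = (34 + (373 + (1/2)/(-13)))**2 = (34 + (373 + (1/2)*(-1/13)))**2 = (34 + (373 - 1/26))**2 = (34 + 9697/26)**2 = (10581/26)**2 = 111957561/676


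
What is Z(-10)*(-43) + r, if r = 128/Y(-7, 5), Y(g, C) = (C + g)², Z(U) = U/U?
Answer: -11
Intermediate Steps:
Z(U) = 1
r = 32 (r = 128/((5 - 7)²) = 128/((-2)²) = 128/4 = 128*(¼) = 32)
Z(-10)*(-43) + r = 1*(-43) + 32 = -43 + 32 = -11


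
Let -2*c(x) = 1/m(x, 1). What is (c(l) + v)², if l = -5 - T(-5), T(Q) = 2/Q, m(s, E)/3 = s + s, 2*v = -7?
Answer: 923521/76176 ≈ 12.124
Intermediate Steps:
v = -7/2 (v = (½)*(-7) = -7/2 ≈ -3.5000)
m(s, E) = 6*s (m(s, E) = 3*(s + s) = 3*(2*s) = 6*s)
l = -23/5 (l = -5 - 2/(-5) = -5 - 2*(-1)/5 = -5 - 1*(-⅖) = -5 + ⅖ = -23/5 ≈ -4.6000)
c(x) = -1/(12*x) (c(x) = -1/(6*x)/2 = -1/(12*x))
(c(l) + v)² = (-1/(12*(-23/5)) - 7/2)² = (-1/12*(-5/23) - 7/2)² = (5/276 - 7/2)² = (-961/276)² = 923521/76176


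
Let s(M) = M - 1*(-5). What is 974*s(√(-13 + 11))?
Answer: 4870 + 974*I*√2 ≈ 4870.0 + 1377.4*I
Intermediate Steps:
s(M) = 5 + M (s(M) = M + 5 = 5 + M)
974*s(√(-13 + 11)) = 974*(5 + √(-13 + 11)) = 974*(5 + √(-2)) = 974*(5 + I*√2) = 4870 + 974*I*√2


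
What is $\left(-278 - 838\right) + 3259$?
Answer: $2143$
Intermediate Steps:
$\left(-278 - 838\right) + 3259 = -1116 + 3259 = 2143$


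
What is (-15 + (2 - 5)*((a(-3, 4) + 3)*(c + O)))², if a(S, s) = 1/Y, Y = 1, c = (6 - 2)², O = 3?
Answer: 59049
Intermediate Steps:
c = 16 (c = 4² = 16)
a(S, s) = 1 (a(S, s) = 1/1 = 1)
(-15 + (2 - 5)*((a(-3, 4) + 3)*(c + O)))² = (-15 + (2 - 5)*((1 + 3)*(16 + 3)))² = (-15 - 12*19)² = (-15 - 3*76)² = (-15 - 228)² = (-243)² = 59049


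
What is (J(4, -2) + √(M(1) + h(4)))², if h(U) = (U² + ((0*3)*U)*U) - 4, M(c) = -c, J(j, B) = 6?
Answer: (6 + √11)² ≈ 86.799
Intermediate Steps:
h(U) = -4 + U² (h(U) = (U² + (0*U)*U) - 4 = (U² + 0*U) - 4 = (U² + 0) - 4 = U² - 4 = -4 + U²)
(J(4, -2) + √(M(1) + h(4)))² = (6 + √(-1*1 + (-4 + 4²)))² = (6 + √(-1 + (-4 + 16)))² = (6 + √(-1 + 12))² = (6 + √11)²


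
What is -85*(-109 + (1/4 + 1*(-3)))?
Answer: 37995/4 ≈ 9498.8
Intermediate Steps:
-85*(-109 + (1/4 + 1*(-3))) = -85*(-109 + (1*(1/4) - 3)) = -85*(-109 + (1/4 - 3)) = -85*(-109 - 11/4) = -85*(-447/4) = 37995/4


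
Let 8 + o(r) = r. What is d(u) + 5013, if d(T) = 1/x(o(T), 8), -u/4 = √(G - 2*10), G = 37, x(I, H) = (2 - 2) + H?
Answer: 40105/8 ≈ 5013.1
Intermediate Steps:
o(r) = -8 + r
x(I, H) = H (x(I, H) = 0 + H = H)
u = -4*√17 (u = -4*√(37 - 2*10) = -4*√(37 - 20) = -4*√17 ≈ -16.492)
d(T) = ⅛ (d(T) = 1/8 = ⅛)
d(u) + 5013 = ⅛ + 5013 = 40105/8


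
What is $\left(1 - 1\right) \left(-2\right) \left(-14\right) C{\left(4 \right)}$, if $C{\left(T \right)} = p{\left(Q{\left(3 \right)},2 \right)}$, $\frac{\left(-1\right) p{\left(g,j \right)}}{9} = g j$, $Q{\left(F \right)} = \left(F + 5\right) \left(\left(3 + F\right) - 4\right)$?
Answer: $0$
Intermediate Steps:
$Q{\left(F \right)} = \left(-1 + F\right) \left(5 + F\right)$ ($Q{\left(F \right)} = \left(5 + F\right) \left(-1 + F\right) = \left(-1 + F\right) \left(5 + F\right)$)
$p{\left(g,j \right)} = - 9 g j$
$C{\left(T \right)} = -288$ ($C{\left(T \right)} = \left(-9\right) \left(-5 + 3^{2} + 4 \cdot 3\right) 2 = \left(-9\right) \left(-5 + 9 + 12\right) 2 = \left(-9\right) 16 \cdot 2 = -288$)
$\left(1 - 1\right) \left(-2\right) \left(-14\right) C{\left(4 \right)} = \left(1 - 1\right) \left(-2\right) \left(-14\right) \left(-288\right) = 0 \left(-2\right) \left(-14\right) \left(-288\right) = 0 \left(-14\right) \left(-288\right) = 0 \left(-288\right) = 0$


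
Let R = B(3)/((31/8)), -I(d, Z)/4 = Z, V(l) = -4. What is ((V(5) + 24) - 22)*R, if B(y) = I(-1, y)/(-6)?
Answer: -32/31 ≈ -1.0323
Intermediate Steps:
I(d, Z) = -4*Z
B(y) = 2*y/3 (B(y) = -4*y/(-6) = -4*y*(-1/6) = 2*y/3)
R = 16/31 (R = ((2/3)*3)/((31/8)) = 2/((31*(1/8))) = 2/(31/8) = 2*(8/31) = 16/31 ≈ 0.51613)
((V(5) + 24) - 22)*R = ((-4 + 24) - 22)*(16/31) = (20 - 22)*(16/31) = -2*16/31 = -32/31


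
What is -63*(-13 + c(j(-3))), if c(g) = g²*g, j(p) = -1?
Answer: 882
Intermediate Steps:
c(g) = g³
-63*(-13 + c(j(-3))) = -63*(-13 + (-1)³) = -63*(-13 - 1) = -63*(-14) = 882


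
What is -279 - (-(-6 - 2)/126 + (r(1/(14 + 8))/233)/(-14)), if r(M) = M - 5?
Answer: -180241393/645876 ≈ -279.06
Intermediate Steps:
r(M) = -5 + M
-279 - (-(-6 - 2)/126 + (r(1/(14 + 8))/233)/(-14)) = -279 - (-(-6 - 2)/126 + ((-5 + 1/(14 + 8))/233)/(-14)) = -279 - (-1*(-8)*(1/126) + ((-5 + 1/22)*(1/233))*(-1/14)) = -279 - (8*(1/126) + ((-5 + 1/22)*(1/233))*(-1/14)) = -279 - (4/63 - 109/22*1/233*(-1/14)) = -279 - (4/63 - 109/5126*(-1/14)) = -279 - (4/63 + 109/71764) = -279 - 1*41989/645876 = -279 - 41989/645876 = -180241393/645876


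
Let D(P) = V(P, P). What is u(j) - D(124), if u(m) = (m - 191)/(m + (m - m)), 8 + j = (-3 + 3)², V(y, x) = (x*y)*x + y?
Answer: -15253785/8 ≈ -1.9067e+6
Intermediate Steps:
V(y, x) = y + y*x² (V(y, x) = y*x² + y = y + y*x²)
D(P) = P*(1 + P²)
j = -8 (j = -8 + (-3 + 3)² = -8 + 0² = -8 + 0 = -8)
u(m) = (-191 + m)/m (u(m) = (-191 + m)/(m + 0) = (-191 + m)/m)
u(j) - D(124) = (-191 - 8)/(-8) - (124 + 124³) = -⅛*(-199) - (124 + 1906624) = 199/8 - 1*1906748 = 199/8 - 1906748 = -15253785/8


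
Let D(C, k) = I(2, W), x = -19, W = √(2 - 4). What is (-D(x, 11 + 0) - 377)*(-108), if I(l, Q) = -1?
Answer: 40608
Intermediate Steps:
W = I*√2 (W = √(-2) = I*√2 ≈ 1.4142*I)
D(C, k) = -1
(-D(x, 11 + 0) - 377)*(-108) = (-1*(-1) - 377)*(-108) = (1 - 377)*(-108) = -376*(-108) = 40608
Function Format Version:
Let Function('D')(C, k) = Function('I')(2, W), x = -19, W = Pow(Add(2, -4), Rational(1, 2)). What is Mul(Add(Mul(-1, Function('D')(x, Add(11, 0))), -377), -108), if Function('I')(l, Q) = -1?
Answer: 40608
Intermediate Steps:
W = Mul(I, Pow(2, Rational(1, 2))) (W = Pow(-2, Rational(1, 2)) = Mul(I, Pow(2, Rational(1, 2))) ≈ Mul(1.4142, I))
Function('D')(C, k) = -1
Mul(Add(Mul(-1, Function('D')(x, Add(11, 0))), -377), -108) = Mul(Add(Mul(-1, -1), -377), -108) = Mul(Add(1, -377), -108) = Mul(-376, -108) = 40608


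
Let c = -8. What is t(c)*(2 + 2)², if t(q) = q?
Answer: -128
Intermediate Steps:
t(c)*(2 + 2)² = -8*(2 + 2)² = -8*4² = -8*16 = -128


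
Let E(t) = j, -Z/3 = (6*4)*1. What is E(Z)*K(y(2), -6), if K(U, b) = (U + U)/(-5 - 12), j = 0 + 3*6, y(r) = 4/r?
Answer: -72/17 ≈ -4.2353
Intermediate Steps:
Z = -72 (Z = -3*6*4 = -72 ≈ -72.000)
j = 18 (j = 0 + 18 = 18)
K(U, b) = -2*U/17 (K(U, b) = (2*U)/(-17) = (2*U)*(-1/17) = -2*U/17)
E(t) = 18
E(Z)*K(y(2), -6) = 18*(-8/(17*2)) = 18*(-2/17*2) = 18*(-4/17) = -72/17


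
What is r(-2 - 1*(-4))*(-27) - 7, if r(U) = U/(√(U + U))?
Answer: -34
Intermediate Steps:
r(U) = √2*√U/2 (r(U) = U/(√(2*U)) = U/((√2*√U)) = U*(√2/(2*√U)) = √2*√U/2)
r(-2 - 1*(-4))*(-27) - 7 = (√2*√(-2 - 1*(-4))/2)*(-27) - 7 = (√2*√(-2 + 4)/2)*(-27) - 7 = (√2*√2/2)*(-27) - 7 = 1*(-27) - 7 = -27 - 7 = -34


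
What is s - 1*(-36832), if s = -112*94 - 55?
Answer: 26249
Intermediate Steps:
s = -10583 (s = -10528 - 55 = -10583)
s - 1*(-36832) = -10583 - 1*(-36832) = -10583 + 36832 = 26249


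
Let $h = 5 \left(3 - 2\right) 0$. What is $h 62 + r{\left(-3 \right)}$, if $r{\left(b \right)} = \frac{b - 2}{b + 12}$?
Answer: $- \frac{5}{9} \approx -0.55556$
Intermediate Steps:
$r{\left(b \right)} = \frac{-2 + b}{12 + b}$
$h = 0$ ($h = 5 \cdot 1 \cdot 0 = 5 \cdot 0 = 0$)
$h 62 + r{\left(-3 \right)} = 0 \cdot 62 + \frac{-2 - 3}{12 - 3} = 0 + \frac{1}{9} \left(-5\right) = 0 - \frac{5}{9} = - \frac{5}{9}$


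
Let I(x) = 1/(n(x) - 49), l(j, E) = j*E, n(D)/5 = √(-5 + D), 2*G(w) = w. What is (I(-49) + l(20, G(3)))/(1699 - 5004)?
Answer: -112481/12397055 + 3*I*√6/2479411 ≈ -0.0090732 + 2.9638e-6*I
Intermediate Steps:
G(w) = w/2
n(D) = 5*√(-5 + D)
l(j, E) = E*j
I(x) = 1/(-49 + 5*√(-5 + x)) (I(x) = 1/(5*√(-5 + x) - 49) = 1/(-49 + 5*√(-5 + x)))
(I(-49) + l(20, G(3)))/(1699 - 5004) = (1/(-49 + 5*√(-5 - 49)) + ((½)*3)*20)/(1699 - 5004) = (1/(-49 + 5*√(-54)) + (3/2)*20)/(-3305) = (1/(-49 + 5*(3*I*√6)) + 30)*(-1/3305) = (1/(-49 + 15*I*√6) + 30)*(-1/3305) = (30 + 1/(-49 + 15*I*√6))*(-1/3305) = -6/661 - 1/(3305*(-49 + 15*I*√6))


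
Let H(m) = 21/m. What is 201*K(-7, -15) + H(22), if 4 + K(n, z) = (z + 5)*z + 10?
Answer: 689853/22 ≈ 31357.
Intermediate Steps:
K(n, z) = 6 + z*(5 + z) (K(n, z) = -4 + ((z + 5)*z + 10) = -4 + ((5 + z)*z + 10) = -4 + (z*(5 + z) + 10) = -4 + (10 + z*(5 + z)) = 6 + z*(5 + z))
201*K(-7, -15) + H(22) = 201*(6 + (-15)² + 5*(-15)) + 21/22 = 201*(6 + 225 - 75) + 21*(1/22) = 201*156 + 21/22 = 31356 + 21/22 = 689853/22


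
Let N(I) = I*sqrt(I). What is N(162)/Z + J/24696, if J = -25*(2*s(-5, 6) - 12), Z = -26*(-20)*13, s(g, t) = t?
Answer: 729*sqrt(2)/3380 ≈ 0.30502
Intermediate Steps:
Z = 6760 (Z = 520*13 = 6760)
N(I) = I**(3/2)
J = 0 (J = -25*(2*6 - 12) = -25*(12 - 12) = -25*0 = 0)
N(162)/Z + J/24696 = 162**(3/2)/6760 + 0/24696 = (1458*sqrt(2))*(1/6760) + 0*(1/24696) = 729*sqrt(2)/3380 + 0 = 729*sqrt(2)/3380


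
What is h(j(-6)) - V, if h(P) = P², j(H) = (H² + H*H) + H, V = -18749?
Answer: 23105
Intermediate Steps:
j(H) = H + 2*H² (j(H) = (H² + H²) + H = 2*H² + H = H + 2*H²)
h(j(-6)) - V = (-6*(1 + 2*(-6)))² - 1*(-18749) = (-6*(1 - 12))² + 18749 = (-6*(-11))² + 18749 = 66² + 18749 = 4356 + 18749 = 23105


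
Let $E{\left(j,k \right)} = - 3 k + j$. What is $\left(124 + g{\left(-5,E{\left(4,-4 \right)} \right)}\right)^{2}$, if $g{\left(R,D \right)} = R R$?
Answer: $22201$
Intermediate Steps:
$E{\left(j,k \right)} = j - 3 k$
$g{\left(R,D \right)} = R^{2}$
$\left(124 + g{\left(-5,E{\left(4,-4 \right)} \right)}\right)^{2} = \left(124 + \left(-5\right)^{2}\right)^{2} = \left(124 + 25\right)^{2} = 149^{2} = 22201$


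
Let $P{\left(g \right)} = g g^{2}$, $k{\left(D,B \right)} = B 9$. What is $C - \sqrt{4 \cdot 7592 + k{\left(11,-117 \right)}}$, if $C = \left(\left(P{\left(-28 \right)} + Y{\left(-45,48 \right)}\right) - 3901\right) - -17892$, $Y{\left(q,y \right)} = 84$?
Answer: $-7877 - \sqrt{29315} \approx -8048.2$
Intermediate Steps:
$k{\left(D,B \right)} = 9 B$
$P{\left(g \right)} = g^{3}$
$C = -7877$ ($C = \left(\left(\left(-28\right)^{3} + 84\right) - 3901\right) - -17892 = \left(\left(-21952 + 84\right) - 3901\right) + 17892 = \left(-21868 - 3901\right) + 17892 = -25769 + 17892 = -7877$)
$C - \sqrt{4 \cdot 7592 + k{\left(11,-117 \right)}} = -7877 - \sqrt{4 \cdot 7592 + 9 \left(-117\right)} = -7877 - \sqrt{30368 - 1053} = -7877 - \sqrt{29315}$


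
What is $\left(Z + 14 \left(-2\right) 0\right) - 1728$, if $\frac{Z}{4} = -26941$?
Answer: $-109492$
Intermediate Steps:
$Z = -107764$ ($Z = 4 \left(-26941\right) = -107764$)
$\left(Z + 14 \left(-2\right) 0\right) - 1728 = \left(-107764 + 14 \left(-2\right) 0\right) - 1728 = \left(-107764 - 0\right) - 1728 = \left(-107764 + 0\right) - 1728 = -107764 - 1728 = -109492$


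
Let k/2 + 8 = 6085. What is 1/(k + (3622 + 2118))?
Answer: 1/17894 ≈ 5.5885e-5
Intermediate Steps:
k = 12154 (k = -16 + 2*6085 = -16 + 12170 = 12154)
1/(k + (3622 + 2118)) = 1/(12154 + (3622 + 2118)) = 1/(12154 + 5740) = 1/17894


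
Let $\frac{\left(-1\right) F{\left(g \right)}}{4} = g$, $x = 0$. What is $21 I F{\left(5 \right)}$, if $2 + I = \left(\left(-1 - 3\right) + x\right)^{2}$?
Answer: $-5880$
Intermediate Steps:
$F{\left(g \right)} = - 4 g$
$I = 14$ ($I = -2 + \left(\left(-1 - 3\right) + 0\right)^{2} = -2 + \left(-4 + 0\right)^{2} = -2 + \left(-4\right)^{2} = -2 + 16 = 14$)
$21 I F{\left(5 \right)} = 21 \cdot 14 \left(\left(-4\right) 5\right) = 294 \left(-20\right) = -5880$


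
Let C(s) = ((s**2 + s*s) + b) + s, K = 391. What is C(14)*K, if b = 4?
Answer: 160310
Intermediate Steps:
C(s) = 4 + s + 2*s**2 (C(s) = ((s**2 + s*s) + 4) + s = ((s**2 + s**2) + 4) + s = (2*s**2 + 4) + s = (4 + 2*s**2) + s = 4 + s + 2*s**2)
C(14)*K = (4 + 14 + 2*14**2)*391 = (4 + 14 + 2*196)*391 = (4 + 14 + 392)*391 = 410*391 = 160310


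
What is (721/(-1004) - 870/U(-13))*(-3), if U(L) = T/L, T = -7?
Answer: 34080861/7028 ≈ 4849.3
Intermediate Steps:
U(L) = -7/L
(721/(-1004) - 870/U(-13))*(-3) = (721/(-1004) - 870/((-7/(-13))))*(-3) = (721*(-1/1004) - 870/((-7*(-1/13))))*(-3) = (-721/1004 - 870/7/13)*(-3) = (-721/1004 - 870*13/7)*(-3) = (-721/1004 - 11310/7)*(-3) = -11360287/7028*(-3) = 34080861/7028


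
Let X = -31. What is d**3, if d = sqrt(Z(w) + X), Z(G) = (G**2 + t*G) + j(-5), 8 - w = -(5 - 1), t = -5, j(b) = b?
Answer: 192*sqrt(3) ≈ 332.55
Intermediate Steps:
w = 12 (w = 8 - (-1)*(5 - 1) = 8 - (-1)*4 = 8 - 1*(-4) = 8 + 4 = 12)
Z(G) = -5 + G**2 - 5*G (Z(G) = (G**2 - 5*G) - 5 = -5 + G**2 - 5*G)
d = 4*sqrt(3) (d = sqrt((-5 + 12**2 - 5*12) - 31) = sqrt((-5 + 144 - 60) - 31) = sqrt(79 - 31) = sqrt(48) = 4*sqrt(3) ≈ 6.9282)
d**3 = (4*sqrt(3))**3 = 192*sqrt(3)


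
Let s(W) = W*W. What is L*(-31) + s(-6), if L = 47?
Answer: -1421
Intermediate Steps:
s(W) = W²
L*(-31) + s(-6) = 47*(-31) + (-6)² = -1457 + 36 = -1421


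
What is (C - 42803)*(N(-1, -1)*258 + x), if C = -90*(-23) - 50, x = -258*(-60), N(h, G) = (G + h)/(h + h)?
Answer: -641842854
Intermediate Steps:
N(h, G) = (G + h)/(2*h) (N(h, G) = (G + h)/((2*h)) = (G + h)*(1/(2*h)) = (G + h)/(2*h))
x = 15480
C = 2020 (C = 2070 - 50 = 2020)
(C - 42803)*(N(-1, -1)*258 + x) = (2020 - 42803)*(((½)*(-1 - 1)/(-1))*258 + 15480) = -40783*(((½)*(-1)*(-2))*258 + 15480) = -40783*(1*258 + 15480) = -40783*(258 + 15480) = -40783*15738 = -641842854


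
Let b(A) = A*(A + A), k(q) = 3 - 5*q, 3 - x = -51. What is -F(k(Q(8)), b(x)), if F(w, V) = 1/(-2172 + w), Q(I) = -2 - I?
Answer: 1/2119 ≈ 0.00047192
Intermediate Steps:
x = 54 (x = 3 - 1*(-51) = 3 + 51 = 54)
b(A) = 2*A**2 (b(A) = A*(2*A) = 2*A**2)
-F(k(Q(8)), b(x)) = -1/(-2172 + (3 - 5*(-2 - 1*8))) = -1/(-2172 + (3 - 5*(-2 - 8))) = -1/(-2172 + (3 - 5*(-10))) = -1/(-2172 + (3 + 50)) = -1/(-2172 + 53) = -1/(-2119) = -1*(-1/2119) = 1/2119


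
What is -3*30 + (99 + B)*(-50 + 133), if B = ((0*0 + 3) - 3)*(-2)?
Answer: 8127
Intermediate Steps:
B = 0 (B = ((0 + 3) - 3)*(-2) = (3 - 3)*(-2) = 0*(-2) = 0)
-3*30 + (99 + B)*(-50 + 133) = -3*30 + (99 + 0)*(-50 + 133) = -90 + 99*83 = -90 + 8217 = 8127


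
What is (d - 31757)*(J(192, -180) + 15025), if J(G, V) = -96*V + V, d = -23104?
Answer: -1762409625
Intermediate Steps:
J(G, V) = -95*V
(d - 31757)*(J(192, -180) + 15025) = (-23104 - 31757)*(-95*(-180) + 15025) = -54861*(17100 + 15025) = -54861*32125 = -1762409625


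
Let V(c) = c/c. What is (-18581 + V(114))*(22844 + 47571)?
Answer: -1308310700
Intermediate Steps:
V(c) = 1
(-18581 + V(114))*(22844 + 47571) = (-18581 + 1)*(22844 + 47571) = -18580*70415 = -1308310700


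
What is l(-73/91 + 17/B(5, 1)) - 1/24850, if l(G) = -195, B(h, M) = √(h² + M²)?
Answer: -4845751/24850 ≈ -195.00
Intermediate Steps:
B(h, M) = √(M² + h²)
l(-73/91 + 17/B(5, 1)) - 1/24850 = -195 - 1/24850 = -4845751/24850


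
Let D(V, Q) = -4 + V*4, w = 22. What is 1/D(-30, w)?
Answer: -1/124 ≈ -0.0080645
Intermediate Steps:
D(V, Q) = -4 + 4*V
1/D(-30, w) = 1/(-4 + 4*(-30)) = 1/(-4 - 120) = 1/(-124) = -1/124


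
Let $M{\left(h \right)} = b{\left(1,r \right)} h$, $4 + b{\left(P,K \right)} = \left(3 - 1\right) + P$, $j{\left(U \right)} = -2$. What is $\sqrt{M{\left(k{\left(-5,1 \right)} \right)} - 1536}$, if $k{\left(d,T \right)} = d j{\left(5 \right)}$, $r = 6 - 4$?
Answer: $i \sqrt{1546} \approx 39.319 i$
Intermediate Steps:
$r = 2$ ($r = 6 - 4 = 2$)
$b{\left(P,K \right)} = -2 + P$ ($b{\left(P,K \right)} = -4 + \left(\left(3 - 1\right) + P\right) = -4 + \left(2 + P\right) = -2 + P$)
$k{\left(d,T \right)} = - 2 d$ ($k{\left(d,T \right)} = d \left(-2\right) = - 2 d$)
$M{\left(h \right)} = - h$ ($M{\left(h \right)} = \left(-2 + 1\right) h = - h$)
$\sqrt{M{\left(k{\left(-5,1 \right)} \right)} - 1536} = \sqrt{- \left(-2\right) \left(-5\right) - 1536} = \sqrt{\left(-1\right) 10 - 1536} = \sqrt{-10 - 1536} = \sqrt{-1546} = i \sqrt{1546}$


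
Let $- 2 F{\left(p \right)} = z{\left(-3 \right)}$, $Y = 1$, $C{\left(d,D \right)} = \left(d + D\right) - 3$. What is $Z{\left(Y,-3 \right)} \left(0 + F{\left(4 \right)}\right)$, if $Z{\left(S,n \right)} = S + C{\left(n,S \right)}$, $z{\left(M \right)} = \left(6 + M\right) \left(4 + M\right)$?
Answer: $6$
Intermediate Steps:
$z{\left(M \right)} = \left(4 + M\right) \left(6 + M\right)$
$C{\left(d,D \right)} = -3 + D + d$ ($C{\left(d,D \right)} = \left(D + d\right) - 3 = -3 + D + d$)
$F{\left(p \right)} = - \frac{3}{2}$ ($F{\left(p \right)} = - \frac{24 + \left(-3\right)^{2} + 10 \left(-3\right)}{2} = - \frac{24 + 9 - 30}{2} = \left(- \frac{1}{2}\right) 3 = - \frac{3}{2}$)
$Z{\left(S,n \right)} = -3 + n + 2 S$ ($Z{\left(S,n \right)} = S + \left(-3 + S + n\right) = -3 + n + 2 S$)
$Z{\left(Y,-3 \right)} \left(0 + F{\left(4 \right)}\right) = \left(-3 - 3 + 2 \cdot 1\right) \left(0 - \frac{3}{2}\right) = \left(-3 - 3 + 2\right) \left(- \frac{3}{2}\right) = \left(-4\right) \left(- \frac{3}{2}\right) = 6$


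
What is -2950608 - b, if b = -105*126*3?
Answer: -2910918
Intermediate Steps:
b = -39690 (b = -13230*3 = -39690)
-2950608 - b = -2950608 - 1*(-39690) = -2950608 + 39690 = -2910918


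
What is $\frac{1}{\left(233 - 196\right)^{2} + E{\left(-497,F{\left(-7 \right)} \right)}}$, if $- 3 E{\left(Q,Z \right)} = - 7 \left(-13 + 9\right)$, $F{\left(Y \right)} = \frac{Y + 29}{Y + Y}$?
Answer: $\frac{3}{4079} \approx 0.00073547$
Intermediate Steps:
$F{\left(Y \right)} = \frac{29 + Y}{2 Y}$
$E{\left(Q,Z \right)} = - \frac{28}{3}$ ($E{\left(Q,Z \right)} = - \frac{\left(-7\right) \left(-13 + 9\right)}{3} = - \frac{\left(-7\right) \left(-4\right)}{3} = \left(- \frac{1}{3}\right) 28 = - \frac{28}{3}$)
$\frac{1}{\left(233 - 196\right)^{2} + E{\left(-497,F{\left(-7 \right)} \right)}} = \frac{1}{\left(233 - 196\right)^{2} - \frac{28}{3}} = \frac{1}{37^{2} - \frac{28}{3}} = \frac{1}{1369 - \frac{28}{3}} = \frac{1}{\frac{4079}{3}} = \frac{3}{4079}$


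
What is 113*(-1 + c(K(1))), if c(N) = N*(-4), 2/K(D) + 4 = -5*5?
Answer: -2373/29 ≈ -81.828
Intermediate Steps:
K(D) = -2/29 (K(D) = 2/(-4 - 5*5) = 2/(-4 - 25) = 2/(-29) = 2*(-1/29) = -2/29)
c(N) = -4*N
113*(-1 + c(K(1))) = 113*(-1 - 4*(-2/29)) = 113*(-1 + 8/29) = 113*(-21/29) = -2373/29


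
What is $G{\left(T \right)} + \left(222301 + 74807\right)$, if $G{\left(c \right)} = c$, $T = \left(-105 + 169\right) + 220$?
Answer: $297392$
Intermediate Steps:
$T = 284$ ($T = 64 + 220 = 284$)
$G{\left(T \right)} + \left(222301 + 74807\right) = 284 + \left(222301 + 74807\right) = 284 + 297108 = 297392$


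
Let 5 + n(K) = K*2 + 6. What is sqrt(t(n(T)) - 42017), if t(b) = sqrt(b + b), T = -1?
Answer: sqrt(-42017 + I*sqrt(2)) ≈ 0.003 + 204.98*I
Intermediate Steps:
n(K) = 1 + 2*K (n(K) = -5 + (K*2 + 6) = -5 + (2*K + 6) = -5 + (6 + 2*K) = 1 + 2*K)
t(b) = sqrt(2)*sqrt(b) (t(b) = sqrt(2*b) = sqrt(2)*sqrt(b))
sqrt(t(n(T)) - 42017) = sqrt(sqrt(2)*sqrt(1 + 2*(-1)) - 42017) = sqrt(sqrt(2)*sqrt(1 - 2) - 42017) = sqrt(sqrt(2)*sqrt(-1) - 42017) = sqrt(sqrt(2)*I - 42017) = sqrt(I*sqrt(2) - 42017) = sqrt(-42017 + I*sqrt(2))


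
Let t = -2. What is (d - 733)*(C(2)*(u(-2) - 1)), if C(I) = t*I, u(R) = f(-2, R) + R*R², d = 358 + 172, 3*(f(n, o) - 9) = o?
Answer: -1624/3 ≈ -541.33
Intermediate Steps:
f(n, o) = 9 + o/3
d = 530
u(R) = 9 + R³ + R/3 (u(R) = (9 + R/3) + R*R² = (9 + R/3) + R³ = 9 + R³ + R/3)
C(I) = -2*I
(d - 733)*(C(2)*(u(-2) - 1)) = (530 - 733)*((-2*2)*((9 + (-2)³ + (⅓)*(-2)) - 1)) = -(-812)*((9 - 8 - ⅔) - 1) = -(-812)*(⅓ - 1) = -(-812)*(-2)/3 = -203*8/3 = -1624/3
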